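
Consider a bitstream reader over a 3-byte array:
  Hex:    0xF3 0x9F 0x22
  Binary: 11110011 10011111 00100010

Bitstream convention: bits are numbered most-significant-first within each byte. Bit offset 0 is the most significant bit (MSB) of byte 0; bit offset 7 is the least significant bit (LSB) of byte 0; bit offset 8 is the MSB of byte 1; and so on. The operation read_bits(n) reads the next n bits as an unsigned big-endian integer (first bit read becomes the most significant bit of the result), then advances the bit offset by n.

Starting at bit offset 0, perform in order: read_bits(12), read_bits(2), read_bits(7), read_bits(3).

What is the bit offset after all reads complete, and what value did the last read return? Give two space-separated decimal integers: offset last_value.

Read 1: bits[0:12] width=12 -> value=3897 (bin 111100111001); offset now 12 = byte 1 bit 4; 12 bits remain
Read 2: bits[12:14] width=2 -> value=3 (bin 11); offset now 14 = byte 1 bit 6; 10 bits remain
Read 3: bits[14:21] width=7 -> value=100 (bin 1100100); offset now 21 = byte 2 bit 5; 3 bits remain
Read 4: bits[21:24] width=3 -> value=2 (bin 010); offset now 24 = byte 3 bit 0; 0 bits remain

Answer: 24 2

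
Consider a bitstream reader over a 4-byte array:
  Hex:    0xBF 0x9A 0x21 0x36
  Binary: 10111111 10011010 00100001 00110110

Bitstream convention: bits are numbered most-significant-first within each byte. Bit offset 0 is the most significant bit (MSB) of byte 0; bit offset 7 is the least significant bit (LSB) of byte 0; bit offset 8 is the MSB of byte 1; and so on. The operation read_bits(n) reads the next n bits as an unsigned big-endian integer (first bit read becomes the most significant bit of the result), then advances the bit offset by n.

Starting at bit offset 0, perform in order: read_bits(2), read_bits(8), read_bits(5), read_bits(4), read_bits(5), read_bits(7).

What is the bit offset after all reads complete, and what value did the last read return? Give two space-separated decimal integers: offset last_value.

Read 1: bits[0:2] width=2 -> value=2 (bin 10); offset now 2 = byte 0 bit 2; 30 bits remain
Read 2: bits[2:10] width=8 -> value=254 (bin 11111110); offset now 10 = byte 1 bit 2; 22 bits remain
Read 3: bits[10:15] width=5 -> value=13 (bin 01101); offset now 15 = byte 1 bit 7; 17 bits remain
Read 4: bits[15:19] width=4 -> value=1 (bin 0001); offset now 19 = byte 2 bit 3; 13 bits remain
Read 5: bits[19:24] width=5 -> value=1 (bin 00001); offset now 24 = byte 3 bit 0; 8 bits remain
Read 6: bits[24:31] width=7 -> value=27 (bin 0011011); offset now 31 = byte 3 bit 7; 1 bits remain

Answer: 31 27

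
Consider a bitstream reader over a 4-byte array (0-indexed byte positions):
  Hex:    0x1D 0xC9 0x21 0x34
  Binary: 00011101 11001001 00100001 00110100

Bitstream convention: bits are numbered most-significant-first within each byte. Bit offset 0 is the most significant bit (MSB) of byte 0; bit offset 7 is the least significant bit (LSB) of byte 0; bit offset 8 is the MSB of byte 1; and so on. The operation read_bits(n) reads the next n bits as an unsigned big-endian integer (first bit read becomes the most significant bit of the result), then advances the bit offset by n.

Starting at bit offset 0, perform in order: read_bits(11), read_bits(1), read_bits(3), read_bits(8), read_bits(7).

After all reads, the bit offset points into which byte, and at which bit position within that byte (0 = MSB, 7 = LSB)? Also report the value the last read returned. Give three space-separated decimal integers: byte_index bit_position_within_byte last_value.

Read 1: bits[0:11] width=11 -> value=238 (bin 00011101110); offset now 11 = byte 1 bit 3; 21 bits remain
Read 2: bits[11:12] width=1 -> value=0 (bin 0); offset now 12 = byte 1 bit 4; 20 bits remain
Read 3: bits[12:15] width=3 -> value=4 (bin 100); offset now 15 = byte 1 bit 7; 17 bits remain
Read 4: bits[15:23] width=8 -> value=144 (bin 10010000); offset now 23 = byte 2 bit 7; 9 bits remain
Read 5: bits[23:30] width=7 -> value=77 (bin 1001101); offset now 30 = byte 3 bit 6; 2 bits remain

Answer: 3 6 77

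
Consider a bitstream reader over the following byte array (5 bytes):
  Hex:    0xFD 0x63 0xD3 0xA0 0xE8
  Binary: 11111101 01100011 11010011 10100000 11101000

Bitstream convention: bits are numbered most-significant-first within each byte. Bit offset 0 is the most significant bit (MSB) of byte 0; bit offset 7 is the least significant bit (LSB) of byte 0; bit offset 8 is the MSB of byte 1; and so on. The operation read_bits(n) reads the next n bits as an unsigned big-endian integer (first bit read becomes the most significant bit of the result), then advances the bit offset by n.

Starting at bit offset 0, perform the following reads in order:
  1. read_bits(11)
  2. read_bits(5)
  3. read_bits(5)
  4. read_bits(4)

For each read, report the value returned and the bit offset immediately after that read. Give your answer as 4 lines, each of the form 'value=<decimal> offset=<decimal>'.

Answer: value=2027 offset=11
value=3 offset=16
value=26 offset=21
value=7 offset=25

Derivation:
Read 1: bits[0:11] width=11 -> value=2027 (bin 11111101011); offset now 11 = byte 1 bit 3; 29 bits remain
Read 2: bits[11:16] width=5 -> value=3 (bin 00011); offset now 16 = byte 2 bit 0; 24 bits remain
Read 3: bits[16:21] width=5 -> value=26 (bin 11010); offset now 21 = byte 2 bit 5; 19 bits remain
Read 4: bits[21:25] width=4 -> value=7 (bin 0111); offset now 25 = byte 3 bit 1; 15 bits remain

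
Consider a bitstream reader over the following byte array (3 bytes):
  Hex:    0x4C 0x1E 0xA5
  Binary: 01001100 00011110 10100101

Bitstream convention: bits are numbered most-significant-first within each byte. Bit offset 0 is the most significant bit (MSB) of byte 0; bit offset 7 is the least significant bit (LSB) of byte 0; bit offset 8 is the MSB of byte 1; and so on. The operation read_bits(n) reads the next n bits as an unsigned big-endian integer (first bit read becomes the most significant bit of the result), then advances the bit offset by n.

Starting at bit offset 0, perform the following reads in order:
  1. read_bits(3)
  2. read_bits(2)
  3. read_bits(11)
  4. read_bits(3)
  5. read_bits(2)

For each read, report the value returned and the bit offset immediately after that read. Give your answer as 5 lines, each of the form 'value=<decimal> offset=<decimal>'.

Read 1: bits[0:3] width=3 -> value=2 (bin 010); offset now 3 = byte 0 bit 3; 21 bits remain
Read 2: bits[3:5] width=2 -> value=1 (bin 01); offset now 5 = byte 0 bit 5; 19 bits remain
Read 3: bits[5:16] width=11 -> value=1054 (bin 10000011110); offset now 16 = byte 2 bit 0; 8 bits remain
Read 4: bits[16:19] width=3 -> value=5 (bin 101); offset now 19 = byte 2 bit 3; 5 bits remain
Read 5: bits[19:21] width=2 -> value=0 (bin 00); offset now 21 = byte 2 bit 5; 3 bits remain

Answer: value=2 offset=3
value=1 offset=5
value=1054 offset=16
value=5 offset=19
value=0 offset=21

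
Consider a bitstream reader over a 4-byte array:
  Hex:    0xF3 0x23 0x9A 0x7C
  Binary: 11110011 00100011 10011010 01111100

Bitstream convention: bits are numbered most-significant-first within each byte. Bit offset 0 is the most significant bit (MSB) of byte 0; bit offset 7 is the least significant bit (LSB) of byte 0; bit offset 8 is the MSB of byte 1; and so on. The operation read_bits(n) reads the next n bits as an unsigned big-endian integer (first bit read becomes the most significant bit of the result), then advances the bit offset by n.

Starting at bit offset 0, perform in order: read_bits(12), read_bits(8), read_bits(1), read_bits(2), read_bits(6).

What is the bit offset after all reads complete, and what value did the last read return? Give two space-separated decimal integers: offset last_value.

Answer: 29 15

Derivation:
Read 1: bits[0:12] width=12 -> value=3890 (bin 111100110010); offset now 12 = byte 1 bit 4; 20 bits remain
Read 2: bits[12:20] width=8 -> value=57 (bin 00111001); offset now 20 = byte 2 bit 4; 12 bits remain
Read 3: bits[20:21] width=1 -> value=1 (bin 1); offset now 21 = byte 2 bit 5; 11 bits remain
Read 4: bits[21:23] width=2 -> value=1 (bin 01); offset now 23 = byte 2 bit 7; 9 bits remain
Read 5: bits[23:29] width=6 -> value=15 (bin 001111); offset now 29 = byte 3 bit 5; 3 bits remain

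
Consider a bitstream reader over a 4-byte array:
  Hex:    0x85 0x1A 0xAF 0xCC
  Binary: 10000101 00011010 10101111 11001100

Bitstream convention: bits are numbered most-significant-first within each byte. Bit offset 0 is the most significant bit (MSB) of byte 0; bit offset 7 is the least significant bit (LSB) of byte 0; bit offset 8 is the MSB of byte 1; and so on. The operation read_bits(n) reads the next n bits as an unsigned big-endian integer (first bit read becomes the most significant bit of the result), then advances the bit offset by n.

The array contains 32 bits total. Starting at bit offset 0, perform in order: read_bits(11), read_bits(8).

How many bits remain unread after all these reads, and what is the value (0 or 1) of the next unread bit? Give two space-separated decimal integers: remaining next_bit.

Read 1: bits[0:11] width=11 -> value=1064 (bin 10000101000); offset now 11 = byte 1 bit 3; 21 bits remain
Read 2: bits[11:19] width=8 -> value=213 (bin 11010101); offset now 19 = byte 2 bit 3; 13 bits remain

Answer: 13 0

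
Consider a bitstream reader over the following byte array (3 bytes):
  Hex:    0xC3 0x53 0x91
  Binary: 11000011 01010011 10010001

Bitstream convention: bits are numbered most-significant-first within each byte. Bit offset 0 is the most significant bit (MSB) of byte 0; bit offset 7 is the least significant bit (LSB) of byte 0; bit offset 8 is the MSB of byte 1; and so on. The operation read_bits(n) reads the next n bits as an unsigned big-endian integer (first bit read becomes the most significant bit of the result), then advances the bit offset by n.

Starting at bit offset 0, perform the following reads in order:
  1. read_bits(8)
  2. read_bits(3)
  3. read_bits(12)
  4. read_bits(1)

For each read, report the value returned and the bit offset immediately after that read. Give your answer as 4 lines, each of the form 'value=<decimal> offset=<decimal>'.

Read 1: bits[0:8] width=8 -> value=195 (bin 11000011); offset now 8 = byte 1 bit 0; 16 bits remain
Read 2: bits[8:11] width=3 -> value=2 (bin 010); offset now 11 = byte 1 bit 3; 13 bits remain
Read 3: bits[11:23] width=12 -> value=2504 (bin 100111001000); offset now 23 = byte 2 bit 7; 1 bits remain
Read 4: bits[23:24] width=1 -> value=1 (bin 1); offset now 24 = byte 3 bit 0; 0 bits remain

Answer: value=195 offset=8
value=2 offset=11
value=2504 offset=23
value=1 offset=24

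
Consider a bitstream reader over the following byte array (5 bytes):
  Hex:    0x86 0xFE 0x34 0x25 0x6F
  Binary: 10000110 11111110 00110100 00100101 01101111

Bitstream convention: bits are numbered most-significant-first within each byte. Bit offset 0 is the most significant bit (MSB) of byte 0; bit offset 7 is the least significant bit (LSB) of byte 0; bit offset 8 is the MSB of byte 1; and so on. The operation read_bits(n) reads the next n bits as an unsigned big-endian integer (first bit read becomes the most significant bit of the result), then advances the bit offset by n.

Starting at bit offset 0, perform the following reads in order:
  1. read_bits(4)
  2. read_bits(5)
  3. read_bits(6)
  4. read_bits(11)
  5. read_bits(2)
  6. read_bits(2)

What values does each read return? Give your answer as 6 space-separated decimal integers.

Answer: 8 13 63 208 2 1

Derivation:
Read 1: bits[0:4] width=4 -> value=8 (bin 1000); offset now 4 = byte 0 bit 4; 36 bits remain
Read 2: bits[4:9] width=5 -> value=13 (bin 01101); offset now 9 = byte 1 bit 1; 31 bits remain
Read 3: bits[9:15] width=6 -> value=63 (bin 111111); offset now 15 = byte 1 bit 7; 25 bits remain
Read 4: bits[15:26] width=11 -> value=208 (bin 00011010000); offset now 26 = byte 3 bit 2; 14 bits remain
Read 5: bits[26:28] width=2 -> value=2 (bin 10); offset now 28 = byte 3 bit 4; 12 bits remain
Read 6: bits[28:30] width=2 -> value=1 (bin 01); offset now 30 = byte 3 bit 6; 10 bits remain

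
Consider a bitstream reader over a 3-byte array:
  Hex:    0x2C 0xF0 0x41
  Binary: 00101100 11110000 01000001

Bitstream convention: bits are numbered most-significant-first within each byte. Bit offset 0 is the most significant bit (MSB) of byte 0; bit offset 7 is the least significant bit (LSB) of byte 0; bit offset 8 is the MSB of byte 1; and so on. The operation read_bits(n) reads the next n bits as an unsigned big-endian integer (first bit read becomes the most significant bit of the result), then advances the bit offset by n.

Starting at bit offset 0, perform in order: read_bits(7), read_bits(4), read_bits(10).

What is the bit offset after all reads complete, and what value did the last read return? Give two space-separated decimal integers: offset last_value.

Read 1: bits[0:7] width=7 -> value=22 (bin 0010110); offset now 7 = byte 0 bit 7; 17 bits remain
Read 2: bits[7:11] width=4 -> value=7 (bin 0111); offset now 11 = byte 1 bit 3; 13 bits remain
Read 3: bits[11:21] width=10 -> value=520 (bin 1000001000); offset now 21 = byte 2 bit 5; 3 bits remain

Answer: 21 520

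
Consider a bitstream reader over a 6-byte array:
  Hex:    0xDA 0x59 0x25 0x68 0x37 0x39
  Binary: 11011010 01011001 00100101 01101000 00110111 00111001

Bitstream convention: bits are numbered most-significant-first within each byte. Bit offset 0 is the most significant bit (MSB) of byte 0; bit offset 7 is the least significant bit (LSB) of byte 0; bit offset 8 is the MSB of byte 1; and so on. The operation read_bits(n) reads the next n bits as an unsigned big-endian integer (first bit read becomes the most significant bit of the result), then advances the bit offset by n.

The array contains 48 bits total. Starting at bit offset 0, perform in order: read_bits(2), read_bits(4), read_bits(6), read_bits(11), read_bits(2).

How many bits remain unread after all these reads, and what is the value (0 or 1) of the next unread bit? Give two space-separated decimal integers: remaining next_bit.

Answer: 23 1

Derivation:
Read 1: bits[0:2] width=2 -> value=3 (bin 11); offset now 2 = byte 0 bit 2; 46 bits remain
Read 2: bits[2:6] width=4 -> value=6 (bin 0110); offset now 6 = byte 0 bit 6; 42 bits remain
Read 3: bits[6:12] width=6 -> value=37 (bin 100101); offset now 12 = byte 1 bit 4; 36 bits remain
Read 4: bits[12:23] width=11 -> value=1170 (bin 10010010010); offset now 23 = byte 2 bit 7; 25 bits remain
Read 5: bits[23:25] width=2 -> value=2 (bin 10); offset now 25 = byte 3 bit 1; 23 bits remain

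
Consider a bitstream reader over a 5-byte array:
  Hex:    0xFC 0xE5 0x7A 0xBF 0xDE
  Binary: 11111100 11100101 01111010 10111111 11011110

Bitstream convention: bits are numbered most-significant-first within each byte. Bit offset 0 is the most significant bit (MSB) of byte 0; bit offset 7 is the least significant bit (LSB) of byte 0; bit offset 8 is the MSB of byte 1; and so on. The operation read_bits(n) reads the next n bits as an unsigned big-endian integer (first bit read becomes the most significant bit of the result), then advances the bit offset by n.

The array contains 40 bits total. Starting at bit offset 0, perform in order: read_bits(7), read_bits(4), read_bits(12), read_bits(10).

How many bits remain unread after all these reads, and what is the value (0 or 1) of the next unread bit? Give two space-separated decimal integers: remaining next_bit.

Read 1: bits[0:7] width=7 -> value=126 (bin 1111110); offset now 7 = byte 0 bit 7; 33 bits remain
Read 2: bits[7:11] width=4 -> value=7 (bin 0111); offset now 11 = byte 1 bit 3; 29 bits remain
Read 3: bits[11:23] width=12 -> value=701 (bin 001010111101); offset now 23 = byte 2 bit 7; 17 bits remain
Read 4: bits[23:33] width=10 -> value=383 (bin 0101111111); offset now 33 = byte 4 bit 1; 7 bits remain

Answer: 7 1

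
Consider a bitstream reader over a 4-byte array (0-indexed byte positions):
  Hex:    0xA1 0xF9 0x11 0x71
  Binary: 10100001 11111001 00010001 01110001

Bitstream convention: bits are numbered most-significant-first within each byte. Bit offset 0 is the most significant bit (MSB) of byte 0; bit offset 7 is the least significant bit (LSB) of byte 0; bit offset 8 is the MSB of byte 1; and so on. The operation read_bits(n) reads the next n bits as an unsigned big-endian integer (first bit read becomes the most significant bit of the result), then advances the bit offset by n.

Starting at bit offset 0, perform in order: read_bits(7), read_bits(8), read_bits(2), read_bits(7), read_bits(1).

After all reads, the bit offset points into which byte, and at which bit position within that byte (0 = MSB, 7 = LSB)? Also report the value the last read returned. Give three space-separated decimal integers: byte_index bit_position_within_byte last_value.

Read 1: bits[0:7] width=7 -> value=80 (bin 1010000); offset now 7 = byte 0 bit 7; 25 bits remain
Read 2: bits[7:15] width=8 -> value=252 (bin 11111100); offset now 15 = byte 1 bit 7; 17 bits remain
Read 3: bits[15:17] width=2 -> value=2 (bin 10); offset now 17 = byte 2 bit 1; 15 bits remain
Read 4: bits[17:24] width=7 -> value=17 (bin 0010001); offset now 24 = byte 3 bit 0; 8 bits remain
Read 5: bits[24:25] width=1 -> value=0 (bin 0); offset now 25 = byte 3 bit 1; 7 bits remain

Answer: 3 1 0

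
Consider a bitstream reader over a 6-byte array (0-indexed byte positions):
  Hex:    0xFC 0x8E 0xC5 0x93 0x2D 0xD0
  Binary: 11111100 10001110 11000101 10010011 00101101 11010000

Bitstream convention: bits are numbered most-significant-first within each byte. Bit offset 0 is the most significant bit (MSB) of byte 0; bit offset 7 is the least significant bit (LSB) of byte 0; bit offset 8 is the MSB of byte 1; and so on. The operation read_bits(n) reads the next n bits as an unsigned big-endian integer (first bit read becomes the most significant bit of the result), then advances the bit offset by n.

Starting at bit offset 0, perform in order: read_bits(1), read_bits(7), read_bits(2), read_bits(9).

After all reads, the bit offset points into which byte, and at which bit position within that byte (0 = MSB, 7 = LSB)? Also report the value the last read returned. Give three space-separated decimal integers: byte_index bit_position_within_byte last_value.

Read 1: bits[0:1] width=1 -> value=1 (bin 1); offset now 1 = byte 0 bit 1; 47 bits remain
Read 2: bits[1:8] width=7 -> value=124 (bin 1111100); offset now 8 = byte 1 bit 0; 40 bits remain
Read 3: bits[8:10] width=2 -> value=2 (bin 10); offset now 10 = byte 1 bit 2; 38 bits remain
Read 4: bits[10:19] width=9 -> value=118 (bin 001110110); offset now 19 = byte 2 bit 3; 29 bits remain

Answer: 2 3 118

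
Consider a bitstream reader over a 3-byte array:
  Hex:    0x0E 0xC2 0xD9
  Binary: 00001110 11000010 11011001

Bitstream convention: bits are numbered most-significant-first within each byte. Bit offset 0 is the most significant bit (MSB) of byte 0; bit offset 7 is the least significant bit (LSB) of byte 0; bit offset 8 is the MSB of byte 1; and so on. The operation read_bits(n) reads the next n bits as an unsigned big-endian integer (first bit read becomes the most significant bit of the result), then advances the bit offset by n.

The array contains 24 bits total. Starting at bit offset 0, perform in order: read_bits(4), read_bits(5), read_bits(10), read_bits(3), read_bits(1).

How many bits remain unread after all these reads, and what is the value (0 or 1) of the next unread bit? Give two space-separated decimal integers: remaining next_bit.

Answer: 1 1

Derivation:
Read 1: bits[0:4] width=4 -> value=0 (bin 0000); offset now 4 = byte 0 bit 4; 20 bits remain
Read 2: bits[4:9] width=5 -> value=29 (bin 11101); offset now 9 = byte 1 bit 1; 15 bits remain
Read 3: bits[9:19] width=10 -> value=534 (bin 1000010110); offset now 19 = byte 2 bit 3; 5 bits remain
Read 4: bits[19:22] width=3 -> value=6 (bin 110); offset now 22 = byte 2 bit 6; 2 bits remain
Read 5: bits[22:23] width=1 -> value=0 (bin 0); offset now 23 = byte 2 bit 7; 1 bits remain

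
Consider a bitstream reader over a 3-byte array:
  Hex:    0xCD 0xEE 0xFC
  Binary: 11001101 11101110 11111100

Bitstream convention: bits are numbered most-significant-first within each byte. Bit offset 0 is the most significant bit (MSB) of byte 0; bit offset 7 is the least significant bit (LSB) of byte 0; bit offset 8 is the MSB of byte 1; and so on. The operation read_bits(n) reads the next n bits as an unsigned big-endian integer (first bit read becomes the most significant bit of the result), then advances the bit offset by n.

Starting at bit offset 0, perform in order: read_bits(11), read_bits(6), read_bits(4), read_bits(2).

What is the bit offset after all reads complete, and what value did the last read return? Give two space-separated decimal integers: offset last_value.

Answer: 23 2

Derivation:
Read 1: bits[0:11] width=11 -> value=1647 (bin 11001101111); offset now 11 = byte 1 bit 3; 13 bits remain
Read 2: bits[11:17] width=6 -> value=29 (bin 011101); offset now 17 = byte 2 bit 1; 7 bits remain
Read 3: bits[17:21] width=4 -> value=15 (bin 1111); offset now 21 = byte 2 bit 5; 3 bits remain
Read 4: bits[21:23] width=2 -> value=2 (bin 10); offset now 23 = byte 2 bit 7; 1 bits remain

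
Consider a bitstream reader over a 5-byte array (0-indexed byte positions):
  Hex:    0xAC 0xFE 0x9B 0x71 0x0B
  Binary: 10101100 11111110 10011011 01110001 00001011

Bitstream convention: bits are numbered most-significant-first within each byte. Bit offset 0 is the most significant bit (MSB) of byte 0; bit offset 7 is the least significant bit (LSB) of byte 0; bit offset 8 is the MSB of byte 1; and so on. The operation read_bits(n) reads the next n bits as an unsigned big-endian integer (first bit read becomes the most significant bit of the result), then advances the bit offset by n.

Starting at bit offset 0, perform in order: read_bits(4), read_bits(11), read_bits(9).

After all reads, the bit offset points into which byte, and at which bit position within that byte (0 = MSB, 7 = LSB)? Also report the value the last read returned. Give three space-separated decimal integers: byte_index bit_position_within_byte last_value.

Read 1: bits[0:4] width=4 -> value=10 (bin 1010); offset now 4 = byte 0 bit 4; 36 bits remain
Read 2: bits[4:15] width=11 -> value=1663 (bin 11001111111); offset now 15 = byte 1 bit 7; 25 bits remain
Read 3: bits[15:24] width=9 -> value=155 (bin 010011011); offset now 24 = byte 3 bit 0; 16 bits remain

Answer: 3 0 155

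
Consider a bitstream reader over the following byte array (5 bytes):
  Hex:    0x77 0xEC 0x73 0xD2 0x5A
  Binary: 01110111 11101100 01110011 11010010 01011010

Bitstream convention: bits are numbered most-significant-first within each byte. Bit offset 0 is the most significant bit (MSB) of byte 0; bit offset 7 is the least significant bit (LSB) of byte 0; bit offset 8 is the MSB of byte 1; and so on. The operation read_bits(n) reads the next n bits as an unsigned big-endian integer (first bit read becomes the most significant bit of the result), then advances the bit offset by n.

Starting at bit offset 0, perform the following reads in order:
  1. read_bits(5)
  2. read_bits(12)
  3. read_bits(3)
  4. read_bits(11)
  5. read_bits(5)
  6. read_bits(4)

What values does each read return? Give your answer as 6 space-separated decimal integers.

Answer: 14 4056 7 489 5 10

Derivation:
Read 1: bits[0:5] width=5 -> value=14 (bin 01110); offset now 5 = byte 0 bit 5; 35 bits remain
Read 2: bits[5:17] width=12 -> value=4056 (bin 111111011000); offset now 17 = byte 2 bit 1; 23 bits remain
Read 3: bits[17:20] width=3 -> value=7 (bin 111); offset now 20 = byte 2 bit 4; 20 bits remain
Read 4: bits[20:31] width=11 -> value=489 (bin 00111101001); offset now 31 = byte 3 bit 7; 9 bits remain
Read 5: bits[31:36] width=5 -> value=5 (bin 00101); offset now 36 = byte 4 bit 4; 4 bits remain
Read 6: bits[36:40] width=4 -> value=10 (bin 1010); offset now 40 = byte 5 bit 0; 0 bits remain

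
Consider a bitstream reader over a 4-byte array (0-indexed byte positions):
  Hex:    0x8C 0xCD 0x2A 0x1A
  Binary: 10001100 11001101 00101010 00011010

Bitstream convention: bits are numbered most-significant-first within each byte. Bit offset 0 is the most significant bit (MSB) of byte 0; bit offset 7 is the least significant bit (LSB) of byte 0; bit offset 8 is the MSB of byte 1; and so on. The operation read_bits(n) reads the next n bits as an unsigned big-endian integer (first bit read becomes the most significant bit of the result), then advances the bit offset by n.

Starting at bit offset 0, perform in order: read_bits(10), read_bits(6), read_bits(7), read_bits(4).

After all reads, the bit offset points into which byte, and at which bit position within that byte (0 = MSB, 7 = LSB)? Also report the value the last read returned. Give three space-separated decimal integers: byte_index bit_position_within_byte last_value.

Answer: 3 3 0

Derivation:
Read 1: bits[0:10] width=10 -> value=563 (bin 1000110011); offset now 10 = byte 1 bit 2; 22 bits remain
Read 2: bits[10:16] width=6 -> value=13 (bin 001101); offset now 16 = byte 2 bit 0; 16 bits remain
Read 3: bits[16:23] width=7 -> value=21 (bin 0010101); offset now 23 = byte 2 bit 7; 9 bits remain
Read 4: bits[23:27] width=4 -> value=0 (bin 0000); offset now 27 = byte 3 bit 3; 5 bits remain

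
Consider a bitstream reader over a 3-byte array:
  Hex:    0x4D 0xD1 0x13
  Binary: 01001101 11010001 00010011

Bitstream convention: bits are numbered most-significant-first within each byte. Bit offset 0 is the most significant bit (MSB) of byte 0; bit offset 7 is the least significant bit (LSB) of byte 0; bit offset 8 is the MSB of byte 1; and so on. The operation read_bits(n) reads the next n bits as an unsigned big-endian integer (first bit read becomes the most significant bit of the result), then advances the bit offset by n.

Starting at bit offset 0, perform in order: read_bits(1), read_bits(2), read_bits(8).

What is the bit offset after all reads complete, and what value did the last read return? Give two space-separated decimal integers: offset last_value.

Answer: 11 110

Derivation:
Read 1: bits[0:1] width=1 -> value=0 (bin 0); offset now 1 = byte 0 bit 1; 23 bits remain
Read 2: bits[1:3] width=2 -> value=2 (bin 10); offset now 3 = byte 0 bit 3; 21 bits remain
Read 3: bits[3:11] width=8 -> value=110 (bin 01101110); offset now 11 = byte 1 bit 3; 13 bits remain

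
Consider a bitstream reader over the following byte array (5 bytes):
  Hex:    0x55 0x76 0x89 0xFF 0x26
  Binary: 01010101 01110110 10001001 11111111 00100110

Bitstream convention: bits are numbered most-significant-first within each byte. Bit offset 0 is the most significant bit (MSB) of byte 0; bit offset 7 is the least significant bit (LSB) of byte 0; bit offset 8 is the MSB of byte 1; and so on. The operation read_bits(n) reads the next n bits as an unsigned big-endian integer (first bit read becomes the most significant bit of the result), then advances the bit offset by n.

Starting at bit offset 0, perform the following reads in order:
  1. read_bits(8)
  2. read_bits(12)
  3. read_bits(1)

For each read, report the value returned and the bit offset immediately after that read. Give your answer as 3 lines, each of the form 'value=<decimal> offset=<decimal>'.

Answer: value=85 offset=8
value=1896 offset=20
value=1 offset=21

Derivation:
Read 1: bits[0:8] width=8 -> value=85 (bin 01010101); offset now 8 = byte 1 bit 0; 32 bits remain
Read 2: bits[8:20] width=12 -> value=1896 (bin 011101101000); offset now 20 = byte 2 bit 4; 20 bits remain
Read 3: bits[20:21] width=1 -> value=1 (bin 1); offset now 21 = byte 2 bit 5; 19 bits remain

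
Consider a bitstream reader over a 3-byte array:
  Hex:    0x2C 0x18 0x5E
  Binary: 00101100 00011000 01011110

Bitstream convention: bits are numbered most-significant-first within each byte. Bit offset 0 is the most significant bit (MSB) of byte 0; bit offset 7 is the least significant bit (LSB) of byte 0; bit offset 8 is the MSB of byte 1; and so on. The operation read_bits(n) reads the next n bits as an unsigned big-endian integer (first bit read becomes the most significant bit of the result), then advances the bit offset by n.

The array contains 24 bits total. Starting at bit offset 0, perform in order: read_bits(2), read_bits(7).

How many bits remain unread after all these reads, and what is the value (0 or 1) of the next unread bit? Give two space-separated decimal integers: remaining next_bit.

Answer: 15 0

Derivation:
Read 1: bits[0:2] width=2 -> value=0 (bin 00); offset now 2 = byte 0 bit 2; 22 bits remain
Read 2: bits[2:9] width=7 -> value=88 (bin 1011000); offset now 9 = byte 1 bit 1; 15 bits remain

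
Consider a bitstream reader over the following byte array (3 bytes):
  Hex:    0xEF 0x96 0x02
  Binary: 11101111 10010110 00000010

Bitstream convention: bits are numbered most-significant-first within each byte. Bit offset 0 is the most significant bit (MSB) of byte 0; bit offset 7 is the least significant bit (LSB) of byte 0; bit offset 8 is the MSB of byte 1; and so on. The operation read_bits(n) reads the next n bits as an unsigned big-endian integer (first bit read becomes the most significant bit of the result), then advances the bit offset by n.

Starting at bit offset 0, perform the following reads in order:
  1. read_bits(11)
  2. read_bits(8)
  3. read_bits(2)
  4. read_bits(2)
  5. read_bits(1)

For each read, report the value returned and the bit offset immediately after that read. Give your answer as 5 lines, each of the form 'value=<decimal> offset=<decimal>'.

Answer: value=1916 offset=11
value=176 offset=19
value=0 offset=21
value=1 offset=23
value=0 offset=24

Derivation:
Read 1: bits[0:11] width=11 -> value=1916 (bin 11101111100); offset now 11 = byte 1 bit 3; 13 bits remain
Read 2: bits[11:19] width=8 -> value=176 (bin 10110000); offset now 19 = byte 2 bit 3; 5 bits remain
Read 3: bits[19:21] width=2 -> value=0 (bin 00); offset now 21 = byte 2 bit 5; 3 bits remain
Read 4: bits[21:23] width=2 -> value=1 (bin 01); offset now 23 = byte 2 bit 7; 1 bits remain
Read 5: bits[23:24] width=1 -> value=0 (bin 0); offset now 24 = byte 3 bit 0; 0 bits remain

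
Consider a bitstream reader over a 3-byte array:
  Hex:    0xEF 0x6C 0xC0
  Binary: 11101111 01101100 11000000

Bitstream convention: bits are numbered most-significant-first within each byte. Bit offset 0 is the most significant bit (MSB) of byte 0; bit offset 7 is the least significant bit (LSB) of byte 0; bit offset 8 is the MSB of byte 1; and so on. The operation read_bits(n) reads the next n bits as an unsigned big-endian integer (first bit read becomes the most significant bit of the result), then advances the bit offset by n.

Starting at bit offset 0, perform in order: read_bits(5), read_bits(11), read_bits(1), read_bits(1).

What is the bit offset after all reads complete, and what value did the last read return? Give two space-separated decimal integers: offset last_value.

Answer: 18 1

Derivation:
Read 1: bits[0:5] width=5 -> value=29 (bin 11101); offset now 5 = byte 0 bit 5; 19 bits remain
Read 2: bits[5:16] width=11 -> value=1900 (bin 11101101100); offset now 16 = byte 2 bit 0; 8 bits remain
Read 3: bits[16:17] width=1 -> value=1 (bin 1); offset now 17 = byte 2 bit 1; 7 bits remain
Read 4: bits[17:18] width=1 -> value=1 (bin 1); offset now 18 = byte 2 bit 2; 6 bits remain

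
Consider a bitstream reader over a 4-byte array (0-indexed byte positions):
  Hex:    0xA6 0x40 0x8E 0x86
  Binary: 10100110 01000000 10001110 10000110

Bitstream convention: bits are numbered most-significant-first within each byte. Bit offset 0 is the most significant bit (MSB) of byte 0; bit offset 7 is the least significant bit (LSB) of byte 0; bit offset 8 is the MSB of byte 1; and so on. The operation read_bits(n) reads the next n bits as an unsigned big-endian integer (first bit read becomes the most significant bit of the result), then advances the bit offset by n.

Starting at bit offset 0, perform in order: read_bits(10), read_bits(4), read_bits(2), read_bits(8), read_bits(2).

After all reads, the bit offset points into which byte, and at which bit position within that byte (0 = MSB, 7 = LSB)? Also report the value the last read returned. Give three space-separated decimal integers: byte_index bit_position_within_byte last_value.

Read 1: bits[0:10] width=10 -> value=665 (bin 1010011001); offset now 10 = byte 1 bit 2; 22 bits remain
Read 2: bits[10:14] width=4 -> value=0 (bin 0000); offset now 14 = byte 1 bit 6; 18 bits remain
Read 3: bits[14:16] width=2 -> value=0 (bin 00); offset now 16 = byte 2 bit 0; 16 bits remain
Read 4: bits[16:24] width=8 -> value=142 (bin 10001110); offset now 24 = byte 3 bit 0; 8 bits remain
Read 5: bits[24:26] width=2 -> value=2 (bin 10); offset now 26 = byte 3 bit 2; 6 bits remain

Answer: 3 2 2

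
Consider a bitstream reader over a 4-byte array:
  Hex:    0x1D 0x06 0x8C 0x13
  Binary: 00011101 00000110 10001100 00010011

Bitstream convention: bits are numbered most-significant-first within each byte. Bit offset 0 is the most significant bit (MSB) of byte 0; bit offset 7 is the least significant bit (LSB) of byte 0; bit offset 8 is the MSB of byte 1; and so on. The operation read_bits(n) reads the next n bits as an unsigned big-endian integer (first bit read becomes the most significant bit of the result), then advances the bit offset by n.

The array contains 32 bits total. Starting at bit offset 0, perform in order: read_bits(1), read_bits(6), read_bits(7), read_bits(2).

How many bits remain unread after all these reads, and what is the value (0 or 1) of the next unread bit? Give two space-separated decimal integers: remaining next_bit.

Answer: 16 1

Derivation:
Read 1: bits[0:1] width=1 -> value=0 (bin 0); offset now 1 = byte 0 bit 1; 31 bits remain
Read 2: bits[1:7] width=6 -> value=14 (bin 001110); offset now 7 = byte 0 bit 7; 25 bits remain
Read 3: bits[7:14] width=7 -> value=65 (bin 1000001); offset now 14 = byte 1 bit 6; 18 bits remain
Read 4: bits[14:16] width=2 -> value=2 (bin 10); offset now 16 = byte 2 bit 0; 16 bits remain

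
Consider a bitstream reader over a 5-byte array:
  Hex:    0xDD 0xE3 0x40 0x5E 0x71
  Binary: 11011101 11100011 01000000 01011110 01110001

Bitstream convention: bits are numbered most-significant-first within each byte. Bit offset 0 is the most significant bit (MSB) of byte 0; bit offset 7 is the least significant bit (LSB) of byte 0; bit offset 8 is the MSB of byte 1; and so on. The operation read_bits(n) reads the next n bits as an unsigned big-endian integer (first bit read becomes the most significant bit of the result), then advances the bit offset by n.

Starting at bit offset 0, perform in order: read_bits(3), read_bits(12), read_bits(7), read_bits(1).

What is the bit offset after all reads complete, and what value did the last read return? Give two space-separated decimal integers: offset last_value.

Read 1: bits[0:3] width=3 -> value=6 (bin 110); offset now 3 = byte 0 bit 3; 37 bits remain
Read 2: bits[3:15] width=12 -> value=3825 (bin 111011110001); offset now 15 = byte 1 bit 7; 25 bits remain
Read 3: bits[15:22] width=7 -> value=80 (bin 1010000); offset now 22 = byte 2 bit 6; 18 bits remain
Read 4: bits[22:23] width=1 -> value=0 (bin 0); offset now 23 = byte 2 bit 7; 17 bits remain

Answer: 23 0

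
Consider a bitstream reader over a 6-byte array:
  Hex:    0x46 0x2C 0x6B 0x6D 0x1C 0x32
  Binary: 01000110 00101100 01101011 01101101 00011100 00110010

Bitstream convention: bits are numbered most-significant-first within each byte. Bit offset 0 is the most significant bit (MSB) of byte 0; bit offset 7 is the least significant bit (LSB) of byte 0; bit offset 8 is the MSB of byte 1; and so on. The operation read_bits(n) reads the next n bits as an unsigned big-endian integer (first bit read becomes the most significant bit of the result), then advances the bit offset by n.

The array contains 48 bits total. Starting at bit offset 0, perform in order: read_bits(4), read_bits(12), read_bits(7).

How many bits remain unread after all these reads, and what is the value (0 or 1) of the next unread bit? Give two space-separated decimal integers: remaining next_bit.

Read 1: bits[0:4] width=4 -> value=4 (bin 0100); offset now 4 = byte 0 bit 4; 44 bits remain
Read 2: bits[4:16] width=12 -> value=1580 (bin 011000101100); offset now 16 = byte 2 bit 0; 32 bits remain
Read 3: bits[16:23] width=7 -> value=53 (bin 0110101); offset now 23 = byte 2 bit 7; 25 bits remain

Answer: 25 1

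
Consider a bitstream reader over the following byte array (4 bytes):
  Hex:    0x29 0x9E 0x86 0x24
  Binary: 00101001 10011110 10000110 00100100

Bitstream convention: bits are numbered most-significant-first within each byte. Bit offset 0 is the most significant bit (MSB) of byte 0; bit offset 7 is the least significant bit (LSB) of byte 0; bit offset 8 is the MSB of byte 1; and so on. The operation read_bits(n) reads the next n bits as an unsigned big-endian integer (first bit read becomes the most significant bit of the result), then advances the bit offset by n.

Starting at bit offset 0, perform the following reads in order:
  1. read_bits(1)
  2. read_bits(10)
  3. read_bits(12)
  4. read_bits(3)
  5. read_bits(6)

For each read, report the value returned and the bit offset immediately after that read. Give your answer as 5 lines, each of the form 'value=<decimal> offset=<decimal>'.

Answer: value=0 offset=1
value=332 offset=11
value=3907 offset=23
value=0 offset=26
value=36 offset=32

Derivation:
Read 1: bits[0:1] width=1 -> value=0 (bin 0); offset now 1 = byte 0 bit 1; 31 bits remain
Read 2: bits[1:11] width=10 -> value=332 (bin 0101001100); offset now 11 = byte 1 bit 3; 21 bits remain
Read 3: bits[11:23] width=12 -> value=3907 (bin 111101000011); offset now 23 = byte 2 bit 7; 9 bits remain
Read 4: bits[23:26] width=3 -> value=0 (bin 000); offset now 26 = byte 3 bit 2; 6 bits remain
Read 5: bits[26:32] width=6 -> value=36 (bin 100100); offset now 32 = byte 4 bit 0; 0 bits remain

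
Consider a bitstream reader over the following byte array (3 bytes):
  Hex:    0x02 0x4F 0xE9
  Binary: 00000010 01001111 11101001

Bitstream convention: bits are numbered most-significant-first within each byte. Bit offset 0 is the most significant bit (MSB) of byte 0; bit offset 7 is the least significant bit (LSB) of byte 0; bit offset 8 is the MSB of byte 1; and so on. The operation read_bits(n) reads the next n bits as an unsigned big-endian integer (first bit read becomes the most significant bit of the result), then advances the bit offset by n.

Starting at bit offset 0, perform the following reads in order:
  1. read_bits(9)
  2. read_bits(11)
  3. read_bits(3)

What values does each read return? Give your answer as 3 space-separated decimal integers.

Answer: 4 1278 4

Derivation:
Read 1: bits[0:9] width=9 -> value=4 (bin 000000100); offset now 9 = byte 1 bit 1; 15 bits remain
Read 2: bits[9:20] width=11 -> value=1278 (bin 10011111110); offset now 20 = byte 2 bit 4; 4 bits remain
Read 3: bits[20:23] width=3 -> value=4 (bin 100); offset now 23 = byte 2 bit 7; 1 bits remain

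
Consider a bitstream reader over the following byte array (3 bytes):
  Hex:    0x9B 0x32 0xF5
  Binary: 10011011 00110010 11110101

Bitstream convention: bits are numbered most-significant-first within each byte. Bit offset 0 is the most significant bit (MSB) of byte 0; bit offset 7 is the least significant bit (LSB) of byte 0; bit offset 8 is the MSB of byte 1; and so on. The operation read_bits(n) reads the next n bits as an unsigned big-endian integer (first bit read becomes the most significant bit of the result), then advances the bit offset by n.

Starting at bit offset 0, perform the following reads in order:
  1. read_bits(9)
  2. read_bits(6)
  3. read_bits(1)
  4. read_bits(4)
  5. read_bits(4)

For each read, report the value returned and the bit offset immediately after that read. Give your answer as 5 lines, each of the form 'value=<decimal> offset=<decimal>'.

Read 1: bits[0:9] width=9 -> value=310 (bin 100110110); offset now 9 = byte 1 bit 1; 15 bits remain
Read 2: bits[9:15] width=6 -> value=25 (bin 011001); offset now 15 = byte 1 bit 7; 9 bits remain
Read 3: bits[15:16] width=1 -> value=0 (bin 0); offset now 16 = byte 2 bit 0; 8 bits remain
Read 4: bits[16:20] width=4 -> value=15 (bin 1111); offset now 20 = byte 2 bit 4; 4 bits remain
Read 5: bits[20:24] width=4 -> value=5 (bin 0101); offset now 24 = byte 3 bit 0; 0 bits remain

Answer: value=310 offset=9
value=25 offset=15
value=0 offset=16
value=15 offset=20
value=5 offset=24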